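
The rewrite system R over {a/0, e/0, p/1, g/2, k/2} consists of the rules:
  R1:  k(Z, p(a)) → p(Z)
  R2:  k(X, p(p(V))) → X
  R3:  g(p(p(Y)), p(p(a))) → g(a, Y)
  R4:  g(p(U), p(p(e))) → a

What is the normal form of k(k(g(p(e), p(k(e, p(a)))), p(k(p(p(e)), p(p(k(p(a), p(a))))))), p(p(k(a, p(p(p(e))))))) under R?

a

1. k(k(g(p(e), p(k(e, p(a)))), p(k(p(p(e)), p(p(k(p(a), p(a))))))), p(p(k(a, p(p(p(e)))))))  →  k(g(p(e), p(k(e, p(a)))), p(k(p(p(e)), p(p(k(p(a), p(a)))))))   [R2 at ε]
2. k(g(p(e), p(k(e, p(a)))), p(k(p(p(e)), p(p(k(p(a), p(a)))))))  →  k(g(p(e), p(p(e))), p(k(p(p(e)), p(p(k(p(a), p(a)))))))   [R1 at 1.2.1]
3. k(g(p(e), p(p(e))), p(k(p(p(e)), p(p(k(p(a), p(a)))))))  →  k(a, p(k(p(p(e)), p(p(k(p(a), p(a)))))))   [R4 at 1]
4. k(a, p(k(p(p(e)), p(p(k(p(a), p(a)))))))  →  k(a, p(p(p(e))))   [R2 at 2.1]
5. k(a, p(p(p(e))))  →  a   [R2 at ε]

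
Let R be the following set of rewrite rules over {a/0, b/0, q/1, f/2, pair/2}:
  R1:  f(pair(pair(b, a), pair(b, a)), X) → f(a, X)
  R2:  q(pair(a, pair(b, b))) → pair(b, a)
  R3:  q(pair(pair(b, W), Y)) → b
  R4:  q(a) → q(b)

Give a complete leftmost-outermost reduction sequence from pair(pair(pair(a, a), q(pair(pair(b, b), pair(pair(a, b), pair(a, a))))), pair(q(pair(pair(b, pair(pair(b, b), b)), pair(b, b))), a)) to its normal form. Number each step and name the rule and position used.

pair(pair(pair(a, a), b), pair(b, a))

1. pair(pair(pair(a, a), q(pair(pair(b, b), pair(pair(a, b), pair(a, a))))), pair(q(pair(pair(b, pair(pair(b, b), b)), pair(b, b))), a))  →  pair(pair(pair(a, a), b), pair(q(pair(pair(b, pair(pair(b, b), b)), pair(b, b))), a))   [R3 at 1.2]
2. pair(pair(pair(a, a), b), pair(q(pair(pair(b, pair(pair(b, b), b)), pair(b, b))), a))  →  pair(pair(pair(a, a), b), pair(b, a))   [R3 at 2.1]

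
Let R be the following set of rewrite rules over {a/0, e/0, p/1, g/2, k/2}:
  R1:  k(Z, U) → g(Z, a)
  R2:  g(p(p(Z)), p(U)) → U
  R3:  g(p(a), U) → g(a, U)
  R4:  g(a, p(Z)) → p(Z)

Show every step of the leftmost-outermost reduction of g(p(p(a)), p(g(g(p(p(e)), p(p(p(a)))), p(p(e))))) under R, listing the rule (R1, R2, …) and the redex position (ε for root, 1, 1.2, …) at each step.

1. g(p(p(a)), p(g(g(p(p(e)), p(p(p(a)))), p(p(e)))))  →  g(g(p(p(e)), p(p(p(a)))), p(p(e)))   [R2 at ε]
2. g(g(p(p(e)), p(p(p(a)))), p(p(e)))  →  g(p(p(a)), p(p(e)))   [R2 at 1]
3. g(p(p(a)), p(p(e)))  →  p(e)   [R2 at ε]

p(e)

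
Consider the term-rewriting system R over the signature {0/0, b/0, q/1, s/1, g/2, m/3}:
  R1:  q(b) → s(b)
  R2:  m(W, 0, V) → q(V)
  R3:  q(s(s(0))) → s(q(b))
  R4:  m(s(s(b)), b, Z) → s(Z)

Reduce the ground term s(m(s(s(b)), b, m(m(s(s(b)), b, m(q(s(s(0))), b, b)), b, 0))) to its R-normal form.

1. s(m(s(s(b)), b, m(m(s(s(b)), b, m(q(s(s(0))), b, b)), b, 0)))  →  s(s(m(m(s(s(b)), b, m(q(s(s(0))), b, b)), b, 0)))   [R4 at 1]
2. s(s(m(m(s(s(b)), b, m(q(s(s(0))), b, b)), b, 0)))  →  s(s(m(s(m(q(s(s(0))), b, b)), b, 0)))   [R4 at 1.1.1]
3. s(s(m(s(m(q(s(s(0))), b, b)), b, 0)))  →  s(s(m(s(m(s(q(b)), b, b)), b, 0)))   [R3 at 1.1.1.1.1]
4. s(s(m(s(m(s(q(b)), b, b)), b, 0)))  →  s(s(m(s(m(s(s(b)), b, b)), b, 0)))   [R1 at 1.1.1.1.1.1]
5. s(s(m(s(m(s(s(b)), b, b)), b, 0)))  →  s(s(m(s(s(b)), b, 0)))   [R4 at 1.1.1.1]
6. s(s(m(s(s(b)), b, 0)))  →  s(s(s(0)))   [R4 at 1.1]

s(s(s(0)))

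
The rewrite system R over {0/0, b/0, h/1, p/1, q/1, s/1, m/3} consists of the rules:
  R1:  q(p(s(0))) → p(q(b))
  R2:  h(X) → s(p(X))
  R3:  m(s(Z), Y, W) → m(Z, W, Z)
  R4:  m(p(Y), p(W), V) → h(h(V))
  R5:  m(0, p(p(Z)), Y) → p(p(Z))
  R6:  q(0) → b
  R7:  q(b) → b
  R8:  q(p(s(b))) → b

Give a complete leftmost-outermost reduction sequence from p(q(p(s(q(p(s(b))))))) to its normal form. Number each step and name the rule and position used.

p(b)

1. p(q(p(s(q(p(s(b)))))))  →  p(q(p(s(b))))   [R8 at 1.1.1.1]
2. p(q(p(s(b))))  →  p(b)   [R8 at 1]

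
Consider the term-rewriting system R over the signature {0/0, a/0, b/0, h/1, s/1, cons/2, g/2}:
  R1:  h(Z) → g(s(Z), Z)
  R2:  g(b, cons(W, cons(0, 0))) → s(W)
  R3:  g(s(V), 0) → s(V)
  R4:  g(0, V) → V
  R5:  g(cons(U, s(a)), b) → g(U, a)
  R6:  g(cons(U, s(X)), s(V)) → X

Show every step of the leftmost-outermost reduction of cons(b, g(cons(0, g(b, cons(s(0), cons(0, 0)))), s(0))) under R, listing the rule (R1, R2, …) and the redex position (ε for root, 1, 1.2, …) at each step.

1. cons(b, g(cons(0, g(b, cons(s(0), cons(0, 0)))), s(0)))  →  cons(b, g(cons(0, s(s(0))), s(0)))   [R2 at 2.1.2]
2. cons(b, g(cons(0, s(s(0))), s(0)))  →  cons(b, s(0))   [R6 at 2]

cons(b, s(0))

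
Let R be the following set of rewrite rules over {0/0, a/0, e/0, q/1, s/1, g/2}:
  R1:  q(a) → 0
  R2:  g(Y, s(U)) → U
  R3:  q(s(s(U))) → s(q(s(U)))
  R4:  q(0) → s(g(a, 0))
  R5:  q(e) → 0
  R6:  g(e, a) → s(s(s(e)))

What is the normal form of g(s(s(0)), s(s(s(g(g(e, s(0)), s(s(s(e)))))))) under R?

s(s(s(s(e))))

1. g(s(s(0)), s(s(s(g(g(e, s(0)), s(s(s(e))))))))  →  s(s(g(g(e, s(0)), s(s(s(e))))))   [R2 at ε]
2. s(s(g(g(e, s(0)), s(s(s(e))))))  →  s(s(s(s(e))))   [R2 at 1.1]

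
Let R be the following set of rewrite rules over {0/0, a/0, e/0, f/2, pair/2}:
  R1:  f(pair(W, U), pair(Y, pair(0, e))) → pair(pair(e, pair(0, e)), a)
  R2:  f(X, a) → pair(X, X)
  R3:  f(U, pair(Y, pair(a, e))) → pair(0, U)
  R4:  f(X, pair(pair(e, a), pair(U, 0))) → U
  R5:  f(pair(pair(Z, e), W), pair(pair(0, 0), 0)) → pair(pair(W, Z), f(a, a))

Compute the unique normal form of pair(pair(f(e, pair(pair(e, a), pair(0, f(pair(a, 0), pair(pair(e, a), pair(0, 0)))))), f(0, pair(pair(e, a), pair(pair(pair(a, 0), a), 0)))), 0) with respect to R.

1. pair(pair(f(e, pair(pair(e, a), pair(0, f(pair(a, 0), pair(pair(e, a), pair(0, 0)))))), f(0, pair(pair(e, a), pair(pair(pair(a, 0), a), 0)))), 0)  →  pair(pair(f(e, pair(pair(e, a), pair(0, 0))), f(0, pair(pair(e, a), pair(pair(pair(a, 0), a), 0)))), 0)   [R4 at 1.1.2.2.2]
2. pair(pair(f(e, pair(pair(e, a), pair(0, 0))), f(0, pair(pair(e, a), pair(pair(pair(a, 0), a), 0)))), 0)  →  pair(pair(0, f(0, pair(pair(e, a), pair(pair(pair(a, 0), a), 0)))), 0)   [R4 at 1.1]
3. pair(pair(0, f(0, pair(pair(e, a), pair(pair(pair(a, 0), a), 0)))), 0)  →  pair(pair(0, pair(pair(a, 0), a)), 0)   [R4 at 1.2]

pair(pair(0, pair(pair(a, 0), a)), 0)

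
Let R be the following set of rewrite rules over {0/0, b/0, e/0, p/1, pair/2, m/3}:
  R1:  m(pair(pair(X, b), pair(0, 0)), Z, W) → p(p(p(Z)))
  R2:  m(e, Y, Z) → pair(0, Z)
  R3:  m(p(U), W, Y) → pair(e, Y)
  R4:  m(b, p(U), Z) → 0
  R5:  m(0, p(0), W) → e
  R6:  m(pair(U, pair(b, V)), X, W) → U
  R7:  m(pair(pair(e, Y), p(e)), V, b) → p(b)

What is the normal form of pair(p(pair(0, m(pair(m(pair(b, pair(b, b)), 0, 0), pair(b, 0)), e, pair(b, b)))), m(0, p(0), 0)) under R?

1. pair(p(pair(0, m(pair(m(pair(b, pair(b, b)), 0, 0), pair(b, 0)), e, pair(b, b)))), m(0, p(0), 0))  →  pair(p(pair(0, m(pair(b, pair(b, b)), 0, 0))), m(0, p(0), 0))   [R6 at 1.1.2]
2. pair(p(pair(0, m(pair(b, pair(b, b)), 0, 0))), m(0, p(0), 0))  →  pair(p(pair(0, b)), m(0, p(0), 0))   [R6 at 1.1.2]
3. pair(p(pair(0, b)), m(0, p(0), 0))  →  pair(p(pair(0, b)), e)   [R5 at 2]

pair(p(pair(0, b)), e)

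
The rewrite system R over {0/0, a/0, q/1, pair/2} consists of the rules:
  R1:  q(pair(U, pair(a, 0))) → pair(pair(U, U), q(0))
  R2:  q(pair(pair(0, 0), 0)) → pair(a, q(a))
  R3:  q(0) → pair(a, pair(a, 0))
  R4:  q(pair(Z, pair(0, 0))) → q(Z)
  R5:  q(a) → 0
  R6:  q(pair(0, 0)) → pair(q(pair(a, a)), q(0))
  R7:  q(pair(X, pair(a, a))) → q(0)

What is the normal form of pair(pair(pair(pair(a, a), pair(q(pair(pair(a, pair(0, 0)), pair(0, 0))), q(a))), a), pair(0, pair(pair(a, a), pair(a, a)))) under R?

pair(pair(pair(pair(a, a), pair(0, 0)), a), pair(0, pair(pair(a, a), pair(a, a))))

1. pair(pair(pair(pair(a, a), pair(q(pair(pair(a, pair(0, 0)), pair(0, 0))), q(a))), a), pair(0, pair(pair(a, a), pair(a, a))))  →  pair(pair(pair(pair(a, a), pair(q(pair(a, pair(0, 0))), q(a))), a), pair(0, pair(pair(a, a), pair(a, a))))   [R4 at 1.1.2.1]
2. pair(pair(pair(pair(a, a), pair(q(pair(a, pair(0, 0))), q(a))), a), pair(0, pair(pair(a, a), pair(a, a))))  →  pair(pair(pair(pair(a, a), pair(q(a), q(a))), a), pair(0, pair(pair(a, a), pair(a, a))))   [R4 at 1.1.2.1]
3. pair(pair(pair(pair(a, a), pair(q(a), q(a))), a), pair(0, pair(pair(a, a), pair(a, a))))  →  pair(pair(pair(pair(a, a), pair(0, q(a))), a), pair(0, pair(pair(a, a), pair(a, a))))   [R5 at 1.1.2.1]
4. pair(pair(pair(pair(a, a), pair(0, q(a))), a), pair(0, pair(pair(a, a), pair(a, a))))  →  pair(pair(pair(pair(a, a), pair(0, 0)), a), pair(0, pair(pair(a, a), pair(a, a))))   [R5 at 1.1.2.2]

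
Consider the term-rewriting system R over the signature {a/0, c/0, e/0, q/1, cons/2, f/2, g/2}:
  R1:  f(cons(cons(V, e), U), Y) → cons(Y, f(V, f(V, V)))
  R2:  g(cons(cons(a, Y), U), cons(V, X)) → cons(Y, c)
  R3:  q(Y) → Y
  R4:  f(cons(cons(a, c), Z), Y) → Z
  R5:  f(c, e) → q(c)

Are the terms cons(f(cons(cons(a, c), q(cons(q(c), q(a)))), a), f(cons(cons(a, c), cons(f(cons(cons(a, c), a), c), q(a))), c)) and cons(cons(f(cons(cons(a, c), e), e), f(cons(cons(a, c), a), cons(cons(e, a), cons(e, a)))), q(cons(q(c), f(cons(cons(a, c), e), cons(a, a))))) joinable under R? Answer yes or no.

no — NF(t₁) = cons(cons(c, a), cons(a, a)), NF(t₂) = cons(cons(e, a), cons(c, e))

Reduce t₁ = cons(f(cons(cons(a, c), q(cons(q(c), q(a)))), a), f(cons(cons(a, c), cons(f(cons(cons(a, c), a), c), q(a))), c)):
1. cons(f(cons(cons(a, c), q(cons(q(c), q(a)))), a), f(cons(cons(a, c), cons(f(cons(cons(a, c), a), c), q(a))), c))  →  cons(q(cons(q(c), q(a))), f(cons(cons(a, c), cons(f(cons(cons(a, c), a), c), q(a))), c))   [R4 at 1]
2. cons(q(cons(q(c), q(a))), f(cons(cons(a, c), cons(f(cons(cons(a, c), a), c), q(a))), c))  →  cons(cons(q(c), q(a)), f(cons(cons(a, c), cons(f(cons(cons(a, c), a), c), q(a))), c))   [R3 at 1]
3. cons(cons(q(c), q(a)), f(cons(cons(a, c), cons(f(cons(cons(a, c), a), c), q(a))), c))  →  cons(cons(c, q(a)), f(cons(cons(a, c), cons(f(cons(cons(a, c), a), c), q(a))), c))   [R3 at 1.1]
4. cons(cons(c, q(a)), f(cons(cons(a, c), cons(f(cons(cons(a, c), a), c), q(a))), c))  →  cons(cons(c, a), f(cons(cons(a, c), cons(f(cons(cons(a, c), a), c), q(a))), c))   [R3 at 1.2]
5. cons(cons(c, a), f(cons(cons(a, c), cons(f(cons(cons(a, c), a), c), q(a))), c))  →  cons(cons(c, a), cons(f(cons(cons(a, c), a), c), q(a)))   [R4 at 2]
6. cons(cons(c, a), cons(f(cons(cons(a, c), a), c), q(a)))  →  cons(cons(c, a), cons(a, q(a)))   [R4 at 2.1]
7. cons(cons(c, a), cons(a, q(a)))  →  cons(cons(c, a), cons(a, a))   [R3 at 2.2]

Reduce t₂ = cons(cons(f(cons(cons(a, c), e), e), f(cons(cons(a, c), a), cons(cons(e, a), cons(e, a)))), q(cons(q(c), f(cons(cons(a, c), e), cons(a, a))))):
1. cons(cons(f(cons(cons(a, c), e), e), f(cons(cons(a, c), a), cons(cons(e, a), cons(e, a)))), q(cons(q(c), f(cons(cons(a, c), e), cons(a, a)))))  →  cons(cons(e, f(cons(cons(a, c), a), cons(cons(e, a), cons(e, a)))), q(cons(q(c), f(cons(cons(a, c), e), cons(a, a)))))   [R4 at 1.1]
2. cons(cons(e, f(cons(cons(a, c), a), cons(cons(e, a), cons(e, a)))), q(cons(q(c), f(cons(cons(a, c), e), cons(a, a)))))  →  cons(cons(e, a), q(cons(q(c), f(cons(cons(a, c), e), cons(a, a)))))   [R4 at 1.2]
3. cons(cons(e, a), q(cons(q(c), f(cons(cons(a, c), e), cons(a, a)))))  →  cons(cons(e, a), cons(q(c), f(cons(cons(a, c), e), cons(a, a))))   [R3 at 2]
4. cons(cons(e, a), cons(q(c), f(cons(cons(a, c), e), cons(a, a))))  →  cons(cons(e, a), cons(c, f(cons(cons(a, c), e), cons(a, a))))   [R3 at 2.1]
5. cons(cons(e, a), cons(c, f(cons(cons(a, c), e), cons(a, a))))  →  cons(cons(e, a), cons(c, e))   [R4 at 2.2]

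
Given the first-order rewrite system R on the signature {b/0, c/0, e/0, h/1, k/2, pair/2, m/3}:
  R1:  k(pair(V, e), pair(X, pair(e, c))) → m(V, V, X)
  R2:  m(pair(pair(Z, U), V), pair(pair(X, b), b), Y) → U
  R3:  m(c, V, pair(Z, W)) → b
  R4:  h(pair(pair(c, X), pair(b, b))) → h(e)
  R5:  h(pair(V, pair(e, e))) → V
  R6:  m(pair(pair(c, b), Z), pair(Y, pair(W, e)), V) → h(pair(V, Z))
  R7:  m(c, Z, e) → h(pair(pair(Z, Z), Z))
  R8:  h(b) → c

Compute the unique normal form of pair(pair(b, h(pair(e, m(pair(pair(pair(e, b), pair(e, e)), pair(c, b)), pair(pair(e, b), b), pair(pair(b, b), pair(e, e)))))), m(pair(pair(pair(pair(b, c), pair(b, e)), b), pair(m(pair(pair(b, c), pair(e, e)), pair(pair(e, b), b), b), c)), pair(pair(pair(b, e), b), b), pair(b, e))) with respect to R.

pair(pair(b, e), b)

1. pair(pair(b, h(pair(e, m(pair(pair(pair(e, b), pair(e, e)), pair(c, b)), pair(pair(e, b), b), pair(pair(b, b), pair(e, e)))))), m(pair(pair(pair(pair(b, c), pair(b, e)), b), pair(m(pair(pair(b, c), pair(e, e)), pair(pair(e, b), b), b), c)), pair(pair(pair(b, e), b), b), pair(b, e)))  →  pair(pair(b, h(pair(e, pair(e, e)))), m(pair(pair(pair(pair(b, c), pair(b, e)), b), pair(m(pair(pair(b, c), pair(e, e)), pair(pair(e, b), b), b), c)), pair(pair(pair(b, e), b), b), pair(b, e)))   [R2 at 1.2.1.2]
2. pair(pair(b, h(pair(e, pair(e, e)))), m(pair(pair(pair(pair(b, c), pair(b, e)), b), pair(m(pair(pair(b, c), pair(e, e)), pair(pair(e, b), b), b), c)), pair(pair(pair(b, e), b), b), pair(b, e)))  →  pair(pair(b, e), m(pair(pair(pair(pair(b, c), pair(b, e)), b), pair(m(pair(pair(b, c), pair(e, e)), pair(pair(e, b), b), b), c)), pair(pair(pair(b, e), b), b), pair(b, e)))   [R5 at 1.2]
3. pair(pair(b, e), m(pair(pair(pair(pair(b, c), pair(b, e)), b), pair(m(pair(pair(b, c), pair(e, e)), pair(pair(e, b), b), b), c)), pair(pair(pair(b, e), b), b), pair(b, e)))  →  pair(pair(b, e), b)   [R2 at 2]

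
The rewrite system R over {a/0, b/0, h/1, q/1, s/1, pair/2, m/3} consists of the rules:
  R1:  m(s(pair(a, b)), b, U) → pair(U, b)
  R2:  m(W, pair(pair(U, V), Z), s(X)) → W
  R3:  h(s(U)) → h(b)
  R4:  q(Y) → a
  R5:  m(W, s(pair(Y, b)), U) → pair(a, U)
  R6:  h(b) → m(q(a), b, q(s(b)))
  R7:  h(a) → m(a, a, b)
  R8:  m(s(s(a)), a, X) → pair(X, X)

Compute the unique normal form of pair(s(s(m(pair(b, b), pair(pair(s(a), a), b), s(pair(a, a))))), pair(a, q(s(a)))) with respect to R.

1. pair(s(s(m(pair(b, b), pair(pair(s(a), a), b), s(pair(a, a))))), pair(a, q(s(a))))  →  pair(s(s(pair(b, b))), pair(a, q(s(a))))   [R2 at 1.1.1]
2. pair(s(s(pair(b, b))), pair(a, q(s(a))))  →  pair(s(s(pair(b, b))), pair(a, a))   [R4 at 2.2]

pair(s(s(pair(b, b))), pair(a, a))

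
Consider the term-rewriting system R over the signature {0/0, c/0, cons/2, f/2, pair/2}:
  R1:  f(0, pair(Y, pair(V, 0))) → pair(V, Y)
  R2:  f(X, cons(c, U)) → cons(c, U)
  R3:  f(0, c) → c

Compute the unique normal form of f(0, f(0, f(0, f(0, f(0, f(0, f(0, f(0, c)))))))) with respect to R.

c

1. f(0, f(0, f(0, f(0, f(0, f(0, f(0, f(0, c))))))))  →  f(0, f(0, f(0, f(0, f(0, f(0, f(0, c)))))))   [R3 at 2.2.2.2.2.2.2]
2. f(0, f(0, f(0, f(0, f(0, f(0, f(0, c)))))))  →  f(0, f(0, f(0, f(0, f(0, f(0, c))))))   [R3 at 2.2.2.2.2.2]
3. f(0, f(0, f(0, f(0, f(0, f(0, c))))))  →  f(0, f(0, f(0, f(0, f(0, c)))))   [R3 at 2.2.2.2.2]
4. f(0, f(0, f(0, f(0, f(0, c)))))  →  f(0, f(0, f(0, f(0, c))))   [R3 at 2.2.2.2]
5. f(0, f(0, f(0, f(0, c))))  →  f(0, f(0, f(0, c)))   [R3 at 2.2.2]
6. f(0, f(0, f(0, c)))  →  f(0, f(0, c))   [R3 at 2.2]
7. f(0, f(0, c))  →  f(0, c)   [R3 at 2]
8. f(0, c)  →  c   [R3 at ε]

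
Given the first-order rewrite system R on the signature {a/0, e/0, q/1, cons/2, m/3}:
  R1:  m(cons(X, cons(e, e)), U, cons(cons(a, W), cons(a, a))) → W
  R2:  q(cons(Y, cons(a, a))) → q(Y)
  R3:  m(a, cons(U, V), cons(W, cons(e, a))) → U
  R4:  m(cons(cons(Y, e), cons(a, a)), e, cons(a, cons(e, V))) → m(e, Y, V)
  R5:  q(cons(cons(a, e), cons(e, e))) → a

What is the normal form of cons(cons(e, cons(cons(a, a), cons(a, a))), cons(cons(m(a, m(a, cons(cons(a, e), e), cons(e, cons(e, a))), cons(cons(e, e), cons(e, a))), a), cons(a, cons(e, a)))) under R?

cons(cons(e, cons(cons(a, a), cons(a, a))), cons(cons(a, a), cons(a, cons(e, a))))

1. cons(cons(e, cons(cons(a, a), cons(a, a))), cons(cons(m(a, m(a, cons(cons(a, e), e), cons(e, cons(e, a))), cons(cons(e, e), cons(e, a))), a), cons(a, cons(e, a))))  →  cons(cons(e, cons(cons(a, a), cons(a, a))), cons(cons(m(a, cons(a, e), cons(cons(e, e), cons(e, a))), a), cons(a, cons(e, a))))   [R3 at 2.1.1.2]
2. cons(cons(e, cons(cons(a, a), cons(a, a))), cons(cons(m(a, cons(a, e), cons(cons(e, e), cons(e, a))), a), cons(a, cons(e, a))))  →  cons(cons(e, cons(cons(a, a), cons(a, a))), cons(cons(a, a), cons(a, cons(e, a))))   [R3 at 2.1.1]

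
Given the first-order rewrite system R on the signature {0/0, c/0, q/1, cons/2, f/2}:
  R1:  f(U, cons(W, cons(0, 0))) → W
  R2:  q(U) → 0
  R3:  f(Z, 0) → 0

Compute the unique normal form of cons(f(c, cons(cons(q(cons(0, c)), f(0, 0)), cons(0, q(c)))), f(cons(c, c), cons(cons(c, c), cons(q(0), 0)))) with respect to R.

1. cons(f(c, cons(cons(q(cons(0, c)), f(0, 0)), cons(0, q(c)))), f(cons(c, c), cons(cons(c, c), cons(q(0), 0))))  →  cons(f(c, cons(cons(0, f(0, 0)), cons(0, q(c)))), f(cons(c, c), cons(cons(c, c), cons(q(0), 0))))   [R2 at 1.2.1.1]
2. cons(f(c, cons(cons(0, f(0, 0)), cons(0, q(c)))), f(cons(c, c), cons(cons(c, c), cons(q(0), 0))))  →  cons(f(c, cons(cons(0, 0), cons(0, q(c)))), f(cons(c, c), cons(cons(c, c), cons(q(0), 0))))   [R3 at 1.2.1.2]
3. cons(f(c, cons(cons(0, 0), cons(0, q(c)))), f(cons(c, c), cons(cons(c, c), cons(q(0), 0))))  →  cons(f(c, cons(cons(0, 0), cons(0, 0))), f(cons(c, c), cons(cons(c, c), cons(q(0), 0))))   [R2 at 1.2.2.2]
4. cons(f(c, cons(cons(0, 0), cons(0, 0))), f(cons(c, c), cons(cons(c, c), cons(q(0), 0))))  →  cons(cons(0, 0), f(cons(c, c), cons(cons(c, c), cons(q(0), 0))))   [R1 at 1]
5. cons(cons(0, 0), f(cons(c, c), cons(cons(c, c), cons(q(0), 0))))  →  cons(cons(0, 0), f(cons(c, c), cons(cons(c, c), cons(0, 0))))   [R2 at 2.2.2.1]
6. cons(cons(0, 0), f(cons(c, c), cons(cons(c, c), cons(0, 0))))  →  cons(cons(0, 0), cons(c, c))   [R1 at 2]

cons(cons(0, 0), cons(c, c))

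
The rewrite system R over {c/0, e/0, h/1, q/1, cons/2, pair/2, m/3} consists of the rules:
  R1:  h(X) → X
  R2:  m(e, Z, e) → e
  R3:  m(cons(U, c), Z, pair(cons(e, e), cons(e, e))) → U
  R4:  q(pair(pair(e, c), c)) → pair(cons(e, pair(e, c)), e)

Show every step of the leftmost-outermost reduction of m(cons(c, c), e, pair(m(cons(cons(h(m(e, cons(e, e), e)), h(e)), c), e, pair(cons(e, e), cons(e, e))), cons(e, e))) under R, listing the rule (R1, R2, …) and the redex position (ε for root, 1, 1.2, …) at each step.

c

1. m(cons(c, c), e, pair(m(cons(cons(h(m(e, cons(e, e), e)), h(e)), c), e, pair(cons(e, e), cons(e, e))), cons(e, e)))  →  m(cons(c, c), e, pair(cons(h(m(e, cons(e, e), e)), h(e)), cons(e, e)))   [R3 at 3.1]
2. m(cons(c, c), e, pair(cons(h(m(e, cons(e, e), e)), h(e)), cons(e, e)))  →  m(cons(c, c), e, pair(cons(m(e, cons(e, e), e), h(e)), cons(e, e)))   [R1 at 3.1.1]
3. m(cons(c, c), e, pair(cons(m(e, cons(e, e), e), h(e)), cons(e, e)))  →  m(cons(c, c), e, pair(cons(e, h(e)), cons(e, e)))   [R2 at 3.1.1]
4. m(cons(c, c), e, pair(cons(e, h(e)), cons(e, e)))  →  m(cons(c, c), e, pair(cons(e, e), cons(e, e)))   [R1 at 3.1.2]
5. m(cons(c, c), e, pair(cons(e, e), cons(e, e)))  →  c   [R3 at ε]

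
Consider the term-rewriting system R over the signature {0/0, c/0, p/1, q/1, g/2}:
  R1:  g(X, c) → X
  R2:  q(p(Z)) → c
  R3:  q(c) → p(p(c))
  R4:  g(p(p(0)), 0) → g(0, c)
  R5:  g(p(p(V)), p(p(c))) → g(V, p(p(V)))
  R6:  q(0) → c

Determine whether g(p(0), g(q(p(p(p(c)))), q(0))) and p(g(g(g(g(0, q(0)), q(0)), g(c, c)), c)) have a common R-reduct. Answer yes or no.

Reduce t₁ = g(p(0), g(q(p(p(p(c)))), q(0))):
1. g(p(0), g(q(p(p(p(c)))), q(0)))  →  g(p(0), g(c, q(0)))   [R2 at 2.1]
2. g(p(0), g(c, q(0)))  →  g(p(0), g(c, c))   [R6 at 2.2]
3. g(p(0), g(c, c))  →  g(p(0), c)   [R1 at 2]
4. g(p(0), c)  →  p(0)   [R1 at ε]

Reduce t₂ = p(g(g(g(g(0, q(0)), q(0)), g(c, c)), c)):
1. p(g(g(g(g(0, q(0)), q(0)), g(c, c)), c))  →  p(g(g(g(0, q(0)), q(0)), g(c, c)))   [R1 at 1]
2. p(g(g(g(0, q(0)), q(0)), g(c, c)))  →  p(g(g(g(0, c), q(0)), g(c, c)))   [R6 at 1.1.1.2]
3. p(g(g(g(0, c), q(0)), g(c, c)))  →  p(g(g(0, q(0)), g(c, c)))   [R1 at 1.1.1]
4. p(g(g(0, q(0)), g(c, c)))  →  p(g(g(0, c), g(c, c)))   [R6 at 1.1.2]
5. p(g(g(0, c), g(c, c)))  →  p(g(0, g(c, c)))   [R1 at 1.1]
6. p(g(0, g(c, c)))  →  p(g(0, c))   [R1 at 1.2]
7. p(g(0, c))  →  p(0)   [R1 at 1]

yes — NF(t₁) = p(0), NF(t₂) = p(0)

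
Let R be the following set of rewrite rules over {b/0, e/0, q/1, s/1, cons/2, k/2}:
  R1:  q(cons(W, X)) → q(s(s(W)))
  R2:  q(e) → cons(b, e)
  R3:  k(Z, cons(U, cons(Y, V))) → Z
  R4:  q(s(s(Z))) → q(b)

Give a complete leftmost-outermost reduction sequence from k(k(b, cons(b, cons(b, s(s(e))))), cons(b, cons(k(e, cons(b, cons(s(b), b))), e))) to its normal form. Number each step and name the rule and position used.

b

1. k(k(b, cons(b, cons(b, s(s(e))))), cons(b, cons(k(e, cons(b, cons(s(b), b))), e)))  →  k(b, cons(b, cons(b, s(s(e)))))   [R3 at ε]
2. k(b, cons(b, cons(b, s(s(e)))))  →  b   [R3 at ε]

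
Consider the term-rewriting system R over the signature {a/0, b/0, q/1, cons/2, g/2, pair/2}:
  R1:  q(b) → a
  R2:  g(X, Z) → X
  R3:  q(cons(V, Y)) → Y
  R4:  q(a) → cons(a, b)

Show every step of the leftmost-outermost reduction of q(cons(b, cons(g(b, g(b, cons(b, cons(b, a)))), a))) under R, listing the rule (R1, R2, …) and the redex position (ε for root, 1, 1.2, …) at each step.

cons(b, a)

1. q(cons(b, cons(g(b, g(b, cons(b, cons(b, a)))), a)))  →  cons(g(b, g(b, cons(b, cons(b, a)))), a)   [R3 at ε]
2. cons(g(b, g(b, cons(b, cons(b, a)))), a)  →  cons(b, a)   [R2 at 1]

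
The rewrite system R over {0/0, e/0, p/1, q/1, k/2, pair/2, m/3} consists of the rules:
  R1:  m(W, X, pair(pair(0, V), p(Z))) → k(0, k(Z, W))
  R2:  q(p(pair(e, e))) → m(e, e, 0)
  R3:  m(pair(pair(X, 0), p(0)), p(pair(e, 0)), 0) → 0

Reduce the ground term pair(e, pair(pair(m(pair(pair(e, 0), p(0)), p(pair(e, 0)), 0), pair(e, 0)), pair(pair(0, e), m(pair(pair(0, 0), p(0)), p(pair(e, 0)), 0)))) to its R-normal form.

pair(e, pair(pair(0, pair(e, 0)), pair(pair(0, e), 0)))

1. pair(e, pair(pair(m(pair(pair(e, 0), p(0)), p(pair(e, 0)), 0), pair(e, 0)), pair(pair(0, e), m(pair(pair(0, 0), p(0)), p(pair(e, 0)), 0))))  →  pair(e, pair(pair(0, pair(e, 0)), pair(pair(0, e), m(pair(pair(0, 0), p(0)), p(pair(e, 0)), 0))))   [R3 at 2.1.1]
2. pair(e, pair(pair(0, pair(e, 0)), pair(pair(0, e), m(pair(pair(0, 0), p(0)), p(pair(e, 0)), 0))))  →  pair(e, pair(pair(0, pair(e, 0)), pair(pair(0, e), 0)))   [R3 at 2.2.2]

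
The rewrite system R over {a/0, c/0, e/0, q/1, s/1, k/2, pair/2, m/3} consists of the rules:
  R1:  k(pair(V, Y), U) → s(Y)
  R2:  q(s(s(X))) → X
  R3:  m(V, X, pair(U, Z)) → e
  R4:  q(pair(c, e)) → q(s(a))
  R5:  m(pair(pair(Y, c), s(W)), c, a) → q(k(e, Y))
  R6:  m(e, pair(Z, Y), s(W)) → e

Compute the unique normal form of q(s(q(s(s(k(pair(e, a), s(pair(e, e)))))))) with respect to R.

1. q(s(q(s(s(k(pair(e, a), s(pair(e, e))))))))  →  q(s(k(pair(e, a), s(pair(e, e)))))   [R2 at 1.1]
2. q(s(k(pair(e, a), s(pair(e, e)))))  →  q(s(s(a)))   [R1 at 1.1]
3. q(s(s(a)))  →  a   [R2 at ε]

a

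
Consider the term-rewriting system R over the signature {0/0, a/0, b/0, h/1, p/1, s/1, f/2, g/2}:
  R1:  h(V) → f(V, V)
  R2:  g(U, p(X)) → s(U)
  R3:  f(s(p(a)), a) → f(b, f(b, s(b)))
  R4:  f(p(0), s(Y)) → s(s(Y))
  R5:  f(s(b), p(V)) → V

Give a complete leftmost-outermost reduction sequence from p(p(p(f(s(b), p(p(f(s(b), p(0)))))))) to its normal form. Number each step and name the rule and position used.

p(p(p(p(0))))

1. p(p(p(f(s(b), p(p(f(s(b), p(0))))))))  →  p(p(p(p(f(s(b), p(0))))))   [R5 at 1.1.1]
2. p(p(p(p(f(s(b), p(0))))))  →  p(p(p(p(0))))   [R5 at 1.1.1.1]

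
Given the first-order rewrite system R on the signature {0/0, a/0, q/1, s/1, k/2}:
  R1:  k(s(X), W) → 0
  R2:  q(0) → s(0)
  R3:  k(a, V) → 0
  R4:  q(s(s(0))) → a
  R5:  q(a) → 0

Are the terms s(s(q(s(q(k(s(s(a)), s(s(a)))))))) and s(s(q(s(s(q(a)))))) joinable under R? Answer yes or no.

Reduce t₁ = s(s(q(s(q(k(s(s(a)), s(s(a)))))))):
1. s(s(q(s(q(k(s(s(a)), s(s(a))))))))  →  s(s(q(s(q(0)))))   [R1 at 1.1.1.1.1]
2. s(s(q(s(q(0)))))  →  s(s(q(s(s(0)))))   [R2 at 1.1.1.1]
3. s(s(q(s(s(0)))))  →  s(s(a))   [R4 at 1.1]

Reduce t₂ = s(s(q(s(s(q(a)))))):
1. s(s(q(s(s(q(a))))))  →  s(s(q(s(s(0)))))   [R5 at 1.1.1.1.1]
2. s(s(q(s(s(0)))))  →  s(s(a))   [R4 at 1.1]

yes — NF(t₁) = s(s(a)), NF(t₂) = s(s(a))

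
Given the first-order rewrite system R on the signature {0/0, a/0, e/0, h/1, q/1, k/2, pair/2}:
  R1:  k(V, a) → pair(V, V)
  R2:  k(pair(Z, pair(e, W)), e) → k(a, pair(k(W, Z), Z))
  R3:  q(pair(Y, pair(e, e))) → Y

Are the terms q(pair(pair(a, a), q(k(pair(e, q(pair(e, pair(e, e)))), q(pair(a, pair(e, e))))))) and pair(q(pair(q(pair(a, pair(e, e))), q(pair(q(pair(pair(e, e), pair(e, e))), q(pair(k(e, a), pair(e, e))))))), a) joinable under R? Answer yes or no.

Reduce t₁ = q(pair(pair(a, a), q(k(pair(e, q(pair(e, pair(e, e)))), q(pair(a, pair(e, e))))))):
1. q(pair(pair(a, a), q(k(pair(e, q(pair(e, pair(e, e)))), q(pair(a, pair(e, e)))))))  →  q(pair(pair(a, a), q(k(pair(e, e), q(pair(a, pair(e, e)))))))   [R3 at 1.2.1.1.2]
2. q(pair(pair(a, a), q(k(pair(e, e), q(pair(a, pair(e, e)))))))  →  q(pair(pair(a, a), q(k(pair(e, e), a))))   [R3 at 1.2.1.2]
3. q(pair(pair(a, a), q(k(pair(e, e), a))))  →  q(pair(pair(a, a), q(pair(pair(e, e), pair(e, e)))))   [R1 at 1.2.1]
4. q(pair(pair(a, a), q(pair(pair(e, e), pair(e, e)))))  →  q(pair(pair(a, a), pair(e, e)))   [R3 at 1.2]
5. q(pair(pair(a, a), pair(e, e)))  →  pair(a, a)   [R3 at ε]

Reduce t₂ = pair(q(pair(q(pair(a, pair(e, e))), q(pair(q(pair(pair(e, e), pair(e, e))), q(pair(k(e, a), pair(e, e))))))), a):
1. pair(q(pair(q(pair(a, pair(e, e))), q(pair(q(pair(pair(e, e), pair(e, e))), q(pair(k(e, a), pair(e, e))))))), a)  →  pair(q(pair(a, q(pair(q(pair(pair(e, e), pair(e, e))), q(pair(k(e, a), pair(e, e))))))), a)   [R3 at 1.1.1]
2. pair(q(pair(a, q(pair(q(pair(pair(e, e), pair(e, e))), q(pair(k(e, a), pair(e, e))))))), a)  →  pair(q(pair(a, q(pair(pair(e, e), q(pair(k(e, a), pair(e, e))))))), a)   [R3 at 1.1.2.1.1]
3. pair(q(pair(a, q(pair(pair(e, e), q(pair(k(e, a), pair(e, e))))))), a)  →  pair(q(pair(a, q(pair(pair(e, e), k(e, a))))), a)   [R3 at 1.1.2.1.2]
4. pair(q(pair(a, q(pair(pair(e, e), k(e, a))))), a)  →  pair(q(pair(a, q(pair(pair(e, e), pair(e, e))))), a)   [R1 at 1.1.2.1.2]
5. pair(q(pair(a, q(pair(pair(e, e), pair(e, e))))), a)  →  pair(q(pair(a, pair(e, e))), a)   [R3 at 1.1.2]
6. pair(q(pair(a, pair(e, e))), a)  →  pair(a, a)   [R3 at 1]

yes — NF(t₁) = pair(a, a), NF(t₂) = pair(a, a)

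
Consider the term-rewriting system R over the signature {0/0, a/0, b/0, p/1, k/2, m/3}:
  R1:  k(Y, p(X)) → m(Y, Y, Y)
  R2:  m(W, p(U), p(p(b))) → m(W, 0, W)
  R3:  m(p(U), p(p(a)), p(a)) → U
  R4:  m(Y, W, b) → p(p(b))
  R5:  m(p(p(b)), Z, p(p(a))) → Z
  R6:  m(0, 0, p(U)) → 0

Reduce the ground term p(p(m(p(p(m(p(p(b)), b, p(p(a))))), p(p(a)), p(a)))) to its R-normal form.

1. p(p(m(p(p(m(p(p(b)), b, p(p(a))))), p(p(a)), p(a))))  →  p(p(p(m(p(p(b)), b, p(p(a))))))   [R3 at 1.1]
2. p(p(p(m(p(p(b)), b, p(p(a))))))  →  p(p(p(b)))   [R5 at 1.1.1]

p(p(p(b)))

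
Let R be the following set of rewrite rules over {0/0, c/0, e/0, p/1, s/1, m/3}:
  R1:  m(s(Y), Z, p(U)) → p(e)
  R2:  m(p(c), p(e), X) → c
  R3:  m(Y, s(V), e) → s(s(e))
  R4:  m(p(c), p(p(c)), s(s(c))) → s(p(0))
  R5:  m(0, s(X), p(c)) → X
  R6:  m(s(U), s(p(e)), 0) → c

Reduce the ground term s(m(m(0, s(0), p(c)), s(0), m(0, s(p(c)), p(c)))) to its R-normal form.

1. s(m(m(0, s(0), p(c)), s(0), m(0, s(p(c)), p(c))))  →  s(m(0, s(0), m(0, s(p(c)), p(c))))   [R5 at 1.1]
2. s(m(0, s(0), m(0, s(p(c)), p(c))))  →  s(m(0, s(0), p(c)))   [R5 at 1.3]
3. s(m(0, s(0), p(c)))  →  s(0)   [R5 at 1]

s(0)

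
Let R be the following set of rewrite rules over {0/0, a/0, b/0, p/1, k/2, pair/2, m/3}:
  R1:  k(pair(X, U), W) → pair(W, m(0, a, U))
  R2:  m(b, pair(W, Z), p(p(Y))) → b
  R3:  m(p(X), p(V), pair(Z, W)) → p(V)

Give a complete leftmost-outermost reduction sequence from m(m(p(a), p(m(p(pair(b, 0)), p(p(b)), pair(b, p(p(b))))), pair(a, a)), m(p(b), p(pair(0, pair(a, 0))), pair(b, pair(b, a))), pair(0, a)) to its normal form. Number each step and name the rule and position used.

1. m(m(p(a), p(m(p(pair(b, 0)), p(p(b)), pair(b, p(p(b))))), pair(a, a)), m(p(b), p(pair(0, pair(a, 0))), pair(b, pair(b, a))), pair(0, a))  →  m(p(m(p(pair(b, 0)), p(p(b)), pair(b, p(p(b))))), m(p(b), p(pair(0, pair(a, 0))), pair(b, pair(b, a))), pair(0, a))   [R3 at 1]
2. m(p(m(p(pair(b, 0)), p(p(b)), pair(b, p(p(b))))), m(p(b), p(pair(0, pair(a, 0))), pair(b, pair(b, a))), pair(0, a))  →  m(p(p(p(b))), m(p(b), p(pair(0, pair(a, 0))), pair(b, pair(b, a))), pair(0, a))   [R3 at 1.1]
3. m(p(p(p(b))), m(p(b), p(pair(0, pair(a, 0))), pair(b, pair(b, a))), pair(0, a))  →  m(p(p(p(b))), p(pair(0, pair(a, 0))), pair(0, a))   [R3 at 2]
4. m(p(p(p(b))), p(pair(0, pair(a, 0))), pair(0, a))  →  p(pair(0, pair(a, 0)))   [R3 at ε]

p(pair(0, pair(a, 0)))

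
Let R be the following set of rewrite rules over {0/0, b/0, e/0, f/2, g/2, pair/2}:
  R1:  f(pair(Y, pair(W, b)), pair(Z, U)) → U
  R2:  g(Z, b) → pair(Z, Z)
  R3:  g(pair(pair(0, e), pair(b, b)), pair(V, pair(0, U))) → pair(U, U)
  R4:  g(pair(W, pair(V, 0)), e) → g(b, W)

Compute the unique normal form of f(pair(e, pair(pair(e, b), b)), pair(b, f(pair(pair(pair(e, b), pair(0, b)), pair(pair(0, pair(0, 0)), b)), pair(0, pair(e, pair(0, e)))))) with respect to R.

1. f(pair(e, pair(pair(e, b), b)), pair(b, f(pair(pair(pair(e, b), pair(0, b)), pair(pair(0, pair(0, 0)), b)), pair(0, pair(e, pair(0, e))))))  →  f(pair(pair(pair(e, b), pair(0, b)), pair(pair(0, pair(0, 0)), b)), pair(0, pair(e, pair(0, e))))   [R1 at ε]
2. f(pair(pair(pair(e, b), pair(0, b)), pair(pair(0, pair(0, 0)), b)), pair(0, pair(e, pair(0, e))))  →  pair(e, pair(0, e))   [R1 at ε]

pair(e, pair(0, e))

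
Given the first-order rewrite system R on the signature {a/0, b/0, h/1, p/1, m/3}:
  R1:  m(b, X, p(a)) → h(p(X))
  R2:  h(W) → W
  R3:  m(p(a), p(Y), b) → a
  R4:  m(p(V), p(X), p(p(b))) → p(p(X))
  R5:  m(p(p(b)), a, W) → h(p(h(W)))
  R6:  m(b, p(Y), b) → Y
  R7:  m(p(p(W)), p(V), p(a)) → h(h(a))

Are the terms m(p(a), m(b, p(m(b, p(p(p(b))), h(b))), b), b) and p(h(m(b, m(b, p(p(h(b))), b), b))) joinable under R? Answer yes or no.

no — NF(t₁) = a, NF(t₂) = p(b)

Reduce t₁ = m(p(a), m(b, p(m(b, p(p(p(b))), h(b))), b), b):
1. m(p(a), m(b, p(m(b, p(p(p(b))), h(b))), b), b)  →  m(p(a), m(b, p(p(p(b))), h(b)), b)   [R6 at 2]
2. m(p(a), m(b, p(p(p(b))), h(b)), b)  →  m(p(a), m(b, p(p(p(b))), b), b)   [R2 at 2.3]
3. m(p(a), m(b, p(p(p(b))), b), b)  →  m(p(a), p(p(b)), b)   [R6 at 2]
4. m(p(a), p(p(b)), b)  →  a   [R3 at ε]

Reduce t₂ = p(h(m(b, m(b, p(p(h(b))), b), b))):
1. p(h(m(b, m(b, p(p(h(b))), b), b)))  →  p(m(b, m(b, p(p(h(b))), b), b))   [R2 at 1]
2. p(m(b, m(b, p(p(h(b))), b), b))  →  p(m(b, p(h(b)), b))   [R6 at 1.2]
3. p(m(b, p(h(b)), b))  →  p(h(b))   [R6 at 1]
4. p(h(b))  →  p(b)   [R2 at 1]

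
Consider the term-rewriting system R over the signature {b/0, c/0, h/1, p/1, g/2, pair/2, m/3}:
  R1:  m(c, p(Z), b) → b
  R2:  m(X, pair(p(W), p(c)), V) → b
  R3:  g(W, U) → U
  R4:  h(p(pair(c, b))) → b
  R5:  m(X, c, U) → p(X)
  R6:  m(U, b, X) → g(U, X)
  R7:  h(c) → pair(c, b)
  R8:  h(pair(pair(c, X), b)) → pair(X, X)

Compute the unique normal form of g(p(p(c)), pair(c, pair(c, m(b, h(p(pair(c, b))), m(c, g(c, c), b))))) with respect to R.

pair(c, pair(c, p(c)))

1. g(p(p(c)), pair(c, pair(c, m(b, h(p(pair(c, b))), m(c, g(c, c), b)))))  →  pair(c, pair(c, m(b, h(p(pair(c, b))), m(c, g(c, c), b))))   [R3 at ε]
2. pair(c, pair(c, m(b, h(p(pair(c, b))), m(c, g(c, c), b))))  →  pair(c, pair(c, m(b, b, m(c, g(c, c), b))))   [R4 at 2.2.2]
3. pair(c, pair(c, m(b, b, m(c, g(c, c), b))))  →  pair(c, pair(c, g(b, m(c, g(c, c), b))))   [R6 at 2.2]
4. pair(c, pair(c, g(b, m(c, g(c, c), b))))  →  pair(c, pair(c, m(c, g(c, c), b)))   [R3 at 2.2]
5. pair(c, pair(c, m(c, g(c, c), b)))  →  pair(c, pair(c, m(c, c, b)))   [R3 at 2.2.2]
6. pair(c, pair(c, m(c, c, b)))  →  pair(c, pair(c, p(c)))   [R5 at 2.2]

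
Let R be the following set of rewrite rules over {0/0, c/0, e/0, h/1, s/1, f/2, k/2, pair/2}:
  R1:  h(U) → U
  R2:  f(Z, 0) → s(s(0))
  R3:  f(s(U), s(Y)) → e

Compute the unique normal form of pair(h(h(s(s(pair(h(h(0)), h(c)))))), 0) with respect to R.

pair(s(s(pair(0, c))), 0)

1. pair(h(h(s(s(pair(h(h(0)), h(c)))))), 0)  →  pair(h(s(s(pair(h(h(0)), h(c))))), 0)   [R1 at 1]
2. pair(h(s(s(pair(h(h(0)), h(c))))), 0)  →  pair(s(s(pair(h(h(0)), h(c)))), 0)   [R1 at 1]
3. pair(s(s(pair(h(h(0)), h(c)))), 0)  →  pair(s(s(pair(h(0), h(c)))), 0)   [R1 at 1.1.1.1]
4. pair(s(s(pair(h(0), h(c)))), 0)  →  pair(s(s(pair(0, h(c)))), 0)   [R1 at 1.1.1.1]
5. pair(s(s(pair(0, h(c)))), 0)  →  pair(s(s(pair(0, c))), 0)   [R1 at 1.1.1.2]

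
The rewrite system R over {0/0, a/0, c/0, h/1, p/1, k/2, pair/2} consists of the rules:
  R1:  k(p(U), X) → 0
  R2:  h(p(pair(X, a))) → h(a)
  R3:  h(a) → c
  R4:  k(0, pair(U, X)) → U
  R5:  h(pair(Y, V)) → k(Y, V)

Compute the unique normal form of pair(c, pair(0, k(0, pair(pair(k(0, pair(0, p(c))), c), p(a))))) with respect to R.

1. pair(c, pair(0, k(0, pair(pair(k(0, pair(0, p(c))), c), p(a)))))  →  pair(c, pair(0, pair(k(0, pair(0, p(c))), c)))   [R4 at 2.2]
2. pair(c, pair(0, pair(k(0, pair(0, p(c))), c)))  →  pair(c, pair(0, pair(0, c)))   [R4 at 2.2.1]

pair(c, pair(0, pair(0, c)))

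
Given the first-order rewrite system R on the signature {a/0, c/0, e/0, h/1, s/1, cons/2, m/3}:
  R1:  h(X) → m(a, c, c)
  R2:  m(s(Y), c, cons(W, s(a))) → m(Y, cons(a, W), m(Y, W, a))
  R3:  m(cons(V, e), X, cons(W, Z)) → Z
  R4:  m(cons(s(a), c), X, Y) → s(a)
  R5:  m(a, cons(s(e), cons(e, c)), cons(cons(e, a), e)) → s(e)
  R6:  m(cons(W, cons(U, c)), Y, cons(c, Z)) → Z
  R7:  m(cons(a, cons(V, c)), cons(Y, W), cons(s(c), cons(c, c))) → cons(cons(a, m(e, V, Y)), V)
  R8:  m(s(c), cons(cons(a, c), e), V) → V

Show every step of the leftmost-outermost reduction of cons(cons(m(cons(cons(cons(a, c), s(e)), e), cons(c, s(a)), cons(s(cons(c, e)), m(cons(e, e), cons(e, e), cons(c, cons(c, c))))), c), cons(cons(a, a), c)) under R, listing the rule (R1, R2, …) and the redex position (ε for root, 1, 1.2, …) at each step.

1. cons(cons(m(cons(cons(cons(a, c), s(e)), e), cons(c, s(a)), cons(s(cons(c, e)), m(cons(e, e), cons(e, e), cons(c, cons(c, c))))), c), cons(cons(a, a), c))  →  cons(cons(m(cons(e, e), cons(e, e), cons(c, cons(c, c))), c), cons(cons(a, a), c))   [R3 at 1.1]
2. cons(cons(m(cons(e, e), cons(e, e), cons(c, cons(c, c))), c), cons(cons(a, a), c))  →  cons(cons(cons(c, c), c), cons(cons(a, a), c))   [R3 at 1.1]

cons(cons(cons(c, c), c), cons(cons(a, a), c))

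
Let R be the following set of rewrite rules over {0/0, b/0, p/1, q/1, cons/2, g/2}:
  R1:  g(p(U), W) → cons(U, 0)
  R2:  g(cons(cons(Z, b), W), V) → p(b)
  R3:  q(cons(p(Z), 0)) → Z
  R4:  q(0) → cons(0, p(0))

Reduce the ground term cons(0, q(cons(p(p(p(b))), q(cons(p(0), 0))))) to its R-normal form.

cons(0, p(p(b)))

1. cons(0, q(cons(p(p(p(b))), q(cons(p(0), 0)))))  →  cons(0, q(cons(p(p(p(b))), 0)))   [R3 at 2.1.2]
2. cons(0, q(cons(p(p(p(b))), 0)))  →  cons(0, p(p(b)))   [R3 at 2]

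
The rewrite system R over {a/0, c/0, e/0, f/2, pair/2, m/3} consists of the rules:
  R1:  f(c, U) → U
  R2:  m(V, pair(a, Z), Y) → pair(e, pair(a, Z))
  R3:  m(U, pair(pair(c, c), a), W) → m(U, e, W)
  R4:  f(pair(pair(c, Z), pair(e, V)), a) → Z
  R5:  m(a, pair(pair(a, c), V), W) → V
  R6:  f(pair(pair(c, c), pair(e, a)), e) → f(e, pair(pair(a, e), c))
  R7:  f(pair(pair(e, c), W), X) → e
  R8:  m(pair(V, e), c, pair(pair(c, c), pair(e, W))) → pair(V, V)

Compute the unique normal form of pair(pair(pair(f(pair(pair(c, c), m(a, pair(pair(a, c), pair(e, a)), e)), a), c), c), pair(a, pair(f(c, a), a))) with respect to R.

1. pair(pair(pair(f(pair(pair(c, c), m(a, pair(pair(a, c), pair(e, a)), e)), a), c), c), pair(a, pair(f(c, a), a)))  →  pair(pair(pair(f(pair(pair(c, c), pair(e, a)), a), c), c), pair(a, pair(f(c, a), a)))   [R5 at 1.1.1.1.2]
2. pair(pair(pair(f(pair(pair(c, c), pair(e, a)), a), c), c), pair(a, pair(f(c, a), a)))  →  pair(pair(pair(c, c), c), pair(a, pair(f(c, a), a)))   [R4 at 1.1.1]
3. pair(pair(pair(c, c), c), pair(a, pair(f(c, a), a)))  →  pair(pair(pair(c, c), c), pair(a, pair(a, a)))   [R1 at 2.2.1]

pair(pair(pair(c, c), c), pair(a, pair(a, a)))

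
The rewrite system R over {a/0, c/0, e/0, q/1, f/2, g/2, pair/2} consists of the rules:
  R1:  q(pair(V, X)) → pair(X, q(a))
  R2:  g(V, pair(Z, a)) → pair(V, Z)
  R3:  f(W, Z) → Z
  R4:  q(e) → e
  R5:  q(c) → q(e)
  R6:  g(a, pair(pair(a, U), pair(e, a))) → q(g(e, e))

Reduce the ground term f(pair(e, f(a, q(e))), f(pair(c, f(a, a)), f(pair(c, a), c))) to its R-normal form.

c

1. f(pair(e, f(a, q(e))), f(pair(c, f(a, a)), f(pair(c, a), c)))  →  f(pair(c, f(a, a)), f(pair(c, a), c))   [R3 at ε]
2. f(pair(c, f(a, a)), f(pair(c, a), c))  →  f(pair(c, a), c)   [R3 at ε]
3. f(pair(c, a), c)  →  c   [R3 at ε]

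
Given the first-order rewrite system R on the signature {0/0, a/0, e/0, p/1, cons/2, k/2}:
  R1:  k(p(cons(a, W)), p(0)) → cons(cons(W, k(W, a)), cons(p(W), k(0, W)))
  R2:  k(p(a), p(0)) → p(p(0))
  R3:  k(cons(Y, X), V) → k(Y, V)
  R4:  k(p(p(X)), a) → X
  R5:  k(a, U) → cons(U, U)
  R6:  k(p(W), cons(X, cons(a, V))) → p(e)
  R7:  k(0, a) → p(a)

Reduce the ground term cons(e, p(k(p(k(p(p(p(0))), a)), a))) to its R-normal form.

cons(e, p(0))

1. cons(e, p(k(p(k(p(p(p(0))), a)), a)))  →  cons(e, p(k(p(p(0)), a)))   [R4 at 2.1.1.1]
2. cons(e, p(k(p(p(0)), a)))  →  cons(e, p(0))   [R4 at 2.1]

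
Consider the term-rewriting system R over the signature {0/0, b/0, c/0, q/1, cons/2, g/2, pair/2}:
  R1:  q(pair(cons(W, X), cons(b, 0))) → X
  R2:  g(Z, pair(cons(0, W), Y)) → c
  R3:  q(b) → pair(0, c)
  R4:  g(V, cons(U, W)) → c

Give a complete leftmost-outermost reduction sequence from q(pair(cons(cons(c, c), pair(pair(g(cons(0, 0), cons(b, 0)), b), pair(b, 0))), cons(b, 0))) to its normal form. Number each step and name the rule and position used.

1. q(pair(cons(cons(c, c), pair(pair(g(cons(0, 0), cons(b, 0)), b), pair(b, 0))), cons(b, 0)))  →  pair(pair(g(cons(0, 0), cons(b, 0)), b), pair(b, 0))   [R1 at ε]
2. pair(pair(g(cons(0, 0), cons(b, 0)), b), pair(b, 0))  →  pair(pair(c, b), pair(b, 0))   [R4 at 1.1]

pair(pair(c, b), pair(b, 0))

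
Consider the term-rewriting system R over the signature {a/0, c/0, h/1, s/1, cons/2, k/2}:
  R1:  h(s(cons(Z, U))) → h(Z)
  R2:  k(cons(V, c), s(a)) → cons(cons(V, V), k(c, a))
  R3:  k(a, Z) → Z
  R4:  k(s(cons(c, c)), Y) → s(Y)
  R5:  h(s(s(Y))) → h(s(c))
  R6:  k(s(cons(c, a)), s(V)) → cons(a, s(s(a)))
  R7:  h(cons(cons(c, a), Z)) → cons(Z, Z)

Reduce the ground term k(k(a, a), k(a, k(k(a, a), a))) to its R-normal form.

a

1. k(k(a, a), k(a, k(k(a, a), a)))  →  k(a, k(a, k(k(a, a), a)))   [R3 at 1]
2. k(a, k(a, k(k(a, a), a)))  →  k(a, k(k(a, a), a))   [R3 at ε]
3. k(a, k(k(a, a), a))  →  k(k(a, a), a)   [R3 at ε]
4. k(k(a, a), a)  →  k(a, a)   [R3 at 1]
5. k(a, a)  →  a   [R3 at ε]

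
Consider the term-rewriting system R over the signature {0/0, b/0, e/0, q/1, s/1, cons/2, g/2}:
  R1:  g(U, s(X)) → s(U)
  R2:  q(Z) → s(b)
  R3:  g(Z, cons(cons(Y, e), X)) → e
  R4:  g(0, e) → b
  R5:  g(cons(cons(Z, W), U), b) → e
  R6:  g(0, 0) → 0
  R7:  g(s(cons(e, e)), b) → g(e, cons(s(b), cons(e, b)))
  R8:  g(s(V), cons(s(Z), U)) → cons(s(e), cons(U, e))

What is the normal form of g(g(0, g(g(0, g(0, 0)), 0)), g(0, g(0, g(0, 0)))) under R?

0

1. g(g(0, g(g(0, g(0, 0)), 0)), g(0, g(0, g(0, 0))))  →  g(g(0, g(g(0, 0), 0)), g(0, g(0, g(0, 0))))   [R6 at 1.2.1.2]
2. g(g(0, g(g(0, 0), 0)), g(0, g(0, g(0, 0))))  →  g(g(0, g(0, 0)), g(0, g(0, g(0, 0))))   [R6 at 1.2.1]
3. g(g(0, g(0, 0)), g(0, g(0, g(0, 0))))  →  g(g(0, 0), g(0, g(0, g(0, 0))))   [R6 at 1.2]
4. g(g(0, 0), g(0, g(0, g(0, 0))))  →  g(0, g(0, g(0, g(0, 0))))   [R6 at 1]
5. g(0, g(0, g(0, g(0, 0))))  →  g(0, g(0, g(0, 0)))   [R6 at 2.2.2]
6. g(0, g(0, g(0, 0)))  →  g(0, g(0, 0))   [R6 at 2.2]
7. g(0, g(0, 0))  →  g(0, 0)   [R6 at 2]
8. g(0, 0)  →  0   [R6 at ε]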